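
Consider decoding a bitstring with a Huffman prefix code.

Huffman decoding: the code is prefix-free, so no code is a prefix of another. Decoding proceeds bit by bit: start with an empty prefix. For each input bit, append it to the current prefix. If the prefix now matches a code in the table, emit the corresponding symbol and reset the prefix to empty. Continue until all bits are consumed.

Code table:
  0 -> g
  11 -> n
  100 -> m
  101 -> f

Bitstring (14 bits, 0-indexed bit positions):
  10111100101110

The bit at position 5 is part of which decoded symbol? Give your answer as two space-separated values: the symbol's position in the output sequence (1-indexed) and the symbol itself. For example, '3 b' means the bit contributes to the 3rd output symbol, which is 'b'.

Answer: 3 m

Derivation:
Bit 0: prefix='1' (no match yet)
Bit 1: prefix='10' (no match yet)
Bit 2: prefix='101' -> emit 'f', reset
Bit 3: prefix='1' (no match yet)
Bit 4: prefix='11' -> emit 'n', reset
Bit 5: prefix='1' (no match yet)
Bit 6: prefix='10' (no match yet)
Bit 7: prefix='100' -> emit 'm', reset
Bit 8: prefix='1' (no match yet)
Bit 9: prefix='10' (no match yet)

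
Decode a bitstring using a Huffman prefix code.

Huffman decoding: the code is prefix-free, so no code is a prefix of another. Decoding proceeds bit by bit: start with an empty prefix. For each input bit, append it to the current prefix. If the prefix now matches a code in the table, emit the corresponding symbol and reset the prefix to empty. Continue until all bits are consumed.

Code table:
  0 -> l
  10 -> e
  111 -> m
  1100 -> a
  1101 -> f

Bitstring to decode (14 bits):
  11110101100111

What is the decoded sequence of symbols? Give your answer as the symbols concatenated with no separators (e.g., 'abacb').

Answer: meeam

Derivation:
Bit 0: prefix='1' (no match yet)
Bit 1: prefix='11' (no match yet)
Bit 2: prefix='111' -> emit 'm', reset
Bit 3: prefix='1' (no match yet)
Bit 4: prefix='10' -> emit 'e', reset
Bit 5: prefix='1' (no match yet)
Bit 6: prefix='10' -> emit 'e', reset
Bit 7: prefix='1' (no match yet)
Bit 8: prefix='11' (no match yet)
Bit 9: prefix='110' (no match yet)
Bit 10: prefix='1100' -> emit 'a', reset
Bit 11: prefix='1' (no match yet)
Bit 12: prefix='11' (no match yet)
Bit 13: prefix='111' -> emit 'm', reset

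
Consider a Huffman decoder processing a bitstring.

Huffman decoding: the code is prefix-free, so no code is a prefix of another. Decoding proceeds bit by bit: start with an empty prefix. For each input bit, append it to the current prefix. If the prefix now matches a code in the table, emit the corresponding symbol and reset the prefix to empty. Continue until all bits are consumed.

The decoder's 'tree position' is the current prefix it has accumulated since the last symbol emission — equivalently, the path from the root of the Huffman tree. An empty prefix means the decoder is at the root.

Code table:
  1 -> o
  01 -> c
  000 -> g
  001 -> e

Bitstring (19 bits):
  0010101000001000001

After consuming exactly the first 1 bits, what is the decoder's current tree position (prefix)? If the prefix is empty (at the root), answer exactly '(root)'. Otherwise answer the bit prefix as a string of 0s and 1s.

Bit 0: prefix='0' (no match yet)

Answer: 0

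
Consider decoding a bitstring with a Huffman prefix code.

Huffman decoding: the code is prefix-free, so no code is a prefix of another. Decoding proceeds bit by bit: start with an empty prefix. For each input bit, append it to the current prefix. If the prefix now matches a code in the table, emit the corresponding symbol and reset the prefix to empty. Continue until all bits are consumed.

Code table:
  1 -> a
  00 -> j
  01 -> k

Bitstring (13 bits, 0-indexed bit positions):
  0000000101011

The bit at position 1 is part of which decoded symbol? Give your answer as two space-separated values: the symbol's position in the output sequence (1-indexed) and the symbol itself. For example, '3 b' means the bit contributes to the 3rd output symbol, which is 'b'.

Bit 0: prefix='0' (no match yet)
Bit 1: prefix='00' -> emit 'j', reset
Bit 2: prefix='0' (no match yet)
Bit 3: prefix='00' -> emit 'j', reset
Bit 4: prefix='0' (no match yet)
Bit 5: prefix='00' -> emit 'j', reset

Answer: 1 j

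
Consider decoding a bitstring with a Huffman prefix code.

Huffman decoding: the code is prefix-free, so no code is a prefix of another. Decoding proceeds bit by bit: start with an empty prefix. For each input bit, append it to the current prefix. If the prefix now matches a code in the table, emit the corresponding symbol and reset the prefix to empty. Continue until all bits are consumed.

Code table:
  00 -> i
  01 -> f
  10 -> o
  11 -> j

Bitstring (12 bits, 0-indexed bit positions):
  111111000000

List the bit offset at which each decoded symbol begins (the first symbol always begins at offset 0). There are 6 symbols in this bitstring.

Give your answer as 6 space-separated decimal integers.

Answer: 0 2 4 6 8 10

Derivation:
Bit 0: prefix='1' (no match yet)
Bit 1: prefix='11' -> emit 'j', reset
Bit 2: prefix='1' (no match yet)
Bit 3: prefix='11' -> emit 'j', reset
Bit 4: prefix='1' (no match yet)
Bit 5: prefix='11' -> emit 'j', reset
Bit 6: prefix='0' (no match yet)
Bit 7: prefix='00' -> emit 'i', reset
Bit 8: prefix='0' (no match yet)
Bit 9: prefix='00' -> emit 'i', reset
Bit 10: prefix='0' (no match yet)
Bit 11: prefix='00' -> emit 'i', reset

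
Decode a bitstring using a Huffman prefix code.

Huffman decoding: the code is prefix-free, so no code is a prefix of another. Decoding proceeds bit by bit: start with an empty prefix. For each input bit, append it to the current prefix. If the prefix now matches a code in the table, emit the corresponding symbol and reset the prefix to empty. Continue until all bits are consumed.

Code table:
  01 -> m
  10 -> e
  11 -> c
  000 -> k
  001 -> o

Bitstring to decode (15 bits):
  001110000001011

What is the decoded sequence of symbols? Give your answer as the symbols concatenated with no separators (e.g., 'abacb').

Answer: ockkec

Derivation:
Bit 0: prefix='0' (no match yet)
Bit 1: prefix='00' (no match yet)
Bit 2: prefix='001' -> emit 'o', reset
Bit 3: prefix='1' (no match yet)
Bit 4: prefix='11' -> emit 'c', reset
Bit 5: prefix='0' (no match yet)
Bit 6: prefix='00' (no match yet)
Bit 7: prefix='000' -> emit 'k', reset
Bit 8: prefix='0' (no match yet)
Bit 9: prefix='00' (no match yet)
Bit 10: prefix='000' -> emit 'k', reset
Bit 11: prefix='1' (no match yet)
Bit 12: prefix='10' -> emit 'e', reset
Bit 13: prefix='1' (no match yet)
Bit 14: prefix='11' -> emit 'c', reset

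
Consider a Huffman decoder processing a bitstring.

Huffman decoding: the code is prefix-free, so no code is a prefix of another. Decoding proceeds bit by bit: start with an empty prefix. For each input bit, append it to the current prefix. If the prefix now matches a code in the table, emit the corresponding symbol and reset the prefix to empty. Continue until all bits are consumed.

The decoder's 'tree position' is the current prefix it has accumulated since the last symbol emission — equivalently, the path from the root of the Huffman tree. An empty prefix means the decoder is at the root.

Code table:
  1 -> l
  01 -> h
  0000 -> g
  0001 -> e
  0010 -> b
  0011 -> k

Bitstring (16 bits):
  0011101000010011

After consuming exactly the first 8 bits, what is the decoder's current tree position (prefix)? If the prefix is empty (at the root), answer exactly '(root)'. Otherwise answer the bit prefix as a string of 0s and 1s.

Answer: 0

Derivation:
Bit 0: prefix='0' (no match yet)
Bit 1: prefix='00' (no match yet)
Bit 2: prefix='001' (no match yet)
Bit 3: prefix='0011' -> emit 'k', reset
Bit 4: prefix='1' -> emit 'l', reset
Bit 5: prefix='0' (no match yet)
Bit 6: prefix='01' -> emit 'h', reset
Bit 7: prefix='0' (no match yet)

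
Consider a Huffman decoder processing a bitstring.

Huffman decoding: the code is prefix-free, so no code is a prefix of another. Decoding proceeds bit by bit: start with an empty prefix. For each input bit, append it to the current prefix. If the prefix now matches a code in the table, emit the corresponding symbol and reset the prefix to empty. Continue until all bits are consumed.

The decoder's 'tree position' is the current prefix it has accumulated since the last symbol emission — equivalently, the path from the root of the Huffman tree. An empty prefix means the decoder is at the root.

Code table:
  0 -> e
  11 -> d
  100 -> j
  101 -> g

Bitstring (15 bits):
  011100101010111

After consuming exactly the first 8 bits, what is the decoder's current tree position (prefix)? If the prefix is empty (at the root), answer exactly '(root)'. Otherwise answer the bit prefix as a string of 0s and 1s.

Answer: 10

Derivation:
Bit 0: prefix='0' -> emit 'e', reset
Bit 1: prefix='1' (no match yet)
Bit 2: prefix='11' -> emit 'd', reset
Bit 3: prefix='1' (no match yet)
Bit 4: prefix='10' (no match yet)
Bit 5: prefix='100' -> emit 'j', reset
Bit 6: prefix='1' (no match yet)
Bit 7: prefix='10' (no match yet)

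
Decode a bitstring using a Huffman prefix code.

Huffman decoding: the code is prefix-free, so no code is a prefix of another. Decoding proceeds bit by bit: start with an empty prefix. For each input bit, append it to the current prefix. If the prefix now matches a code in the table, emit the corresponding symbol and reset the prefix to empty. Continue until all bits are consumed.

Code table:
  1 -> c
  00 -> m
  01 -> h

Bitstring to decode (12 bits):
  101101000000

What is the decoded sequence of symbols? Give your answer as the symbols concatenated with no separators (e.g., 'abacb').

Bit 0: prefix='1' -> emit 'c', reset
Bit 1: prefix='0' (no match yet)
Bit 2: prefix='01' -> emit 'h', reset
Bit 3: prefix='1' -> emit 'c', reset
Bit 4: prefix='0' (no match yet)
Bit 5: prefix='01' -> emit 'h', reset
Bit 6: prefix='0' (no match yet)
Bit 7: prefix='00' -> emit 'm', reset
Bit 8: prefix='0' (no match yet)
Bit 9: prefix='00' -> emit 'm', reset
Bit 10: prefix='0' (no match yet)
Bit 11: prefix='00' -> emit 'm', reset

Answer: chchmmm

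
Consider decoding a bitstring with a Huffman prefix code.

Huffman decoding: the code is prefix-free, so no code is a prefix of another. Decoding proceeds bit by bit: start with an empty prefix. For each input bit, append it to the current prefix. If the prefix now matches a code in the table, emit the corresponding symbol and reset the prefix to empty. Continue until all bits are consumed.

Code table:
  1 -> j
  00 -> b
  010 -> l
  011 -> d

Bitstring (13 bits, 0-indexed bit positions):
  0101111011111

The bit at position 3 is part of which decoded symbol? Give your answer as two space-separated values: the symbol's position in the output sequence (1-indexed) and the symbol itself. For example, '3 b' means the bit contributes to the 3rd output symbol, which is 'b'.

Bit 0: prefix='0' (no match yet)
Bit 1: prefix='01' (no match yet)
Bit 2: prefix='010' -> emit 'l', reset
Bit 3: prefix='1' -> emit 'j', reset
Bit 4: prefix='1' -> emit 'j', reset
Bit 5: prefix='1' -> emit 'j', reset
Bit 6: prefix='1' -> emit 'j', reset
Bit 7: prefix='0' (no match yet)

Answer: 2 j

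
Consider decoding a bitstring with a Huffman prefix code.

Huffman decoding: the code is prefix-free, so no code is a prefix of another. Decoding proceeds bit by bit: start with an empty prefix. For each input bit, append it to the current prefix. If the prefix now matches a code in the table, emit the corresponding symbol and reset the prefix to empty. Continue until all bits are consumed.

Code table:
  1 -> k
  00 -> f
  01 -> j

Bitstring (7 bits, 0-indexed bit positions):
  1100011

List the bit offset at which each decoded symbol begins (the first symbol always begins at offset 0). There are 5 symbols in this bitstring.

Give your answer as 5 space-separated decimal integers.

Answer: 0 1 2 4 6

Derivation:
Bit 0: prefix='1' -> emit 'k', reset
Bit 1: prefix='1' -> emit 'k', reset
Bit 2: prefix='0' (no match yet)
Bit 3: prefix='00' -> emit 'f', reset
Bit 4: prefix='0' (no match yet)
Bit 5: prefix='01' -> emit 'j', reset
Bit 6: prefix='1' -> emit 'k', reset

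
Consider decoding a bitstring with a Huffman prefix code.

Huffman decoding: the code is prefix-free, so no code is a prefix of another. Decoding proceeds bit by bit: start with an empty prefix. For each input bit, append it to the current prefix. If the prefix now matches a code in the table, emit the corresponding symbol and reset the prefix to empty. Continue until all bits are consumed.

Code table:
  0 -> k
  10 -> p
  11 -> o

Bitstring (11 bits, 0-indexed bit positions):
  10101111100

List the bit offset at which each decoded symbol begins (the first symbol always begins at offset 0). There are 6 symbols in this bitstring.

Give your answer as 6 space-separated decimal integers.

Answer: 0 2 4 6 8 10

Derivation:
Bit 0: prefix='1' (no match yet)
Bit 1: prefix='10' -> emit 'p', reset
Bit 2: prefix='1' (no match yet)
Bit 3: prefix='10' -> emit 'p', reset
Bit 4: prefix='1' (no match yet)
Bit 5: prefix='11' -> emit 'o', reset
Bit 6: prefix='1' (no match yet)
Bit 7: prefix='11' -> emit 'o', reset
Bit 8: prefix='1' (no match yet)
Bit 9: prefix='10' -> emit 'p', reset
Bit 10: prefix='0' -> emit 'k', reset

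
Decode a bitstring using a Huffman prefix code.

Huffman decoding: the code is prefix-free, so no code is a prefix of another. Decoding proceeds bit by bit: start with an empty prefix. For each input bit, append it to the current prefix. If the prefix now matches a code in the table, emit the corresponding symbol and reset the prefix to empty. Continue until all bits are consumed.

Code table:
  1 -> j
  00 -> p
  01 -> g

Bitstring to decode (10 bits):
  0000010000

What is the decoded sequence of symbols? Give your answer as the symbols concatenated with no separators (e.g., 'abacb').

Bit 0: prefix='0' (no match yet)
Bit 1: prefix='00' -> emit 'p', reset
Bit 2: prefix='0' (no match yet)
Bit 3: prefix='00' -> emit 'p', reset
Bit 4: prefix='0' (no match yet)
Bit 5: prefix='01' -> emit 'g', reset
Bit 6: prefix='0' (no match yet)
Bit 7: prefix='00' -> emit 'p', reset
Bit 8: prefix='0' (no match yet)
Bit 9: prefix='00' -> emit 'p', reset

Answer: ppgpp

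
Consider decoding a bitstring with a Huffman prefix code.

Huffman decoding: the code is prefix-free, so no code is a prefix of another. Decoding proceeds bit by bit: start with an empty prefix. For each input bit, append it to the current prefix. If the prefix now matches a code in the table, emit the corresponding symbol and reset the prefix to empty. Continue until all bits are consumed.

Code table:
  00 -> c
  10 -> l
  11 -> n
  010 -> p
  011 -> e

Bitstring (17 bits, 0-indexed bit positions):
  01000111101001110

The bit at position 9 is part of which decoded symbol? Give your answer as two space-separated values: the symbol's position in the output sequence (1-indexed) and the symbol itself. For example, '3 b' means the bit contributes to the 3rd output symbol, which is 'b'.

Answer: 5 p

Derivation:
Bit 0: prefix='0' (no match yet)
Bit 1: prefix='01' (no match yet)
Bit 2: prefix='010' -> emit 'p', reset
Bit 3: prefix='0' (no match yet)
Bit 4: prefix='00' -> emit 'c', reset
Bit 5: prefix='1' (no match yet)
Bit 6: prefix='11' -> emit 'n', reset
Bit 7: prefix='1' (no match yet)
Bit 8: prefix='11' -> emit 'n', reset
Bit 9: prefix='0' (no match yet)
Bit 10: prefix='01' (no match yet)
Bit 11: prefix='010' -> emit 'p', reset
Bit 12: prefix='0' (no match yet)
Bit 13: prefix='01' (no match yet)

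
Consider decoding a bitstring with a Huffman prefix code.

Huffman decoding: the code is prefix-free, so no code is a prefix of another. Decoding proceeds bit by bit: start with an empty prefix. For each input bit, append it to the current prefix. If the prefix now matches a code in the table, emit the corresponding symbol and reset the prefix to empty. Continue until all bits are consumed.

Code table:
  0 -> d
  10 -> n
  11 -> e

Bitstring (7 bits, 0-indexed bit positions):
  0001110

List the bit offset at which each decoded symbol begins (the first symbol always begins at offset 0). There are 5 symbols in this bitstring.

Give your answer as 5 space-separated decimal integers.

Answer: 0 1 2 3 5

Derivation:
Bit 0: prefix='0' -> emit 'd', reset
Bit 1: prefix='0' -> emit 'd', reset
Bit 2: prefix='0' -> emit 'd', reset
Bit 3: prefix='1' (no match yet)
Bit 4: prefix='11' -> emit 'e', reset
Bit 5: prefix='1' (no match yet)
Bit 6: prefix='10' -> emit 'n', reset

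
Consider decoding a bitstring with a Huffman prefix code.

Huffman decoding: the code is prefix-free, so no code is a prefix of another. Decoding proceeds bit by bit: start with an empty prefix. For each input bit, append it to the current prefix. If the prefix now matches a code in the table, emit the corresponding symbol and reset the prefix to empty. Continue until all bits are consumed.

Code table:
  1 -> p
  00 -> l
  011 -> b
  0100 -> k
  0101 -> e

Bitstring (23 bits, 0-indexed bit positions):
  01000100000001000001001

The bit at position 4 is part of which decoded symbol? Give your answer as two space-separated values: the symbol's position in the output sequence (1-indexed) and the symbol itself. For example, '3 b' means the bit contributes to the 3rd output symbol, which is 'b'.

Answer: 2 k

Derivation:
Bit 0: prefix='0' (no match yet)
Bit 1: prefix='01' (no match yet)
Bit 2: prefix='010' (no match yet)
Bit 3: prefix='0100' -> emit 'k', reset
Bit 4: prefix='0' (no match yet)
Bit 5: prefix='01' (no match yet)
Bit 6: prefix='010' (no match yet)
Bit 7: prefix='0100' -> emit 'k', reset
Bit 8: prefix='0' (no match yet)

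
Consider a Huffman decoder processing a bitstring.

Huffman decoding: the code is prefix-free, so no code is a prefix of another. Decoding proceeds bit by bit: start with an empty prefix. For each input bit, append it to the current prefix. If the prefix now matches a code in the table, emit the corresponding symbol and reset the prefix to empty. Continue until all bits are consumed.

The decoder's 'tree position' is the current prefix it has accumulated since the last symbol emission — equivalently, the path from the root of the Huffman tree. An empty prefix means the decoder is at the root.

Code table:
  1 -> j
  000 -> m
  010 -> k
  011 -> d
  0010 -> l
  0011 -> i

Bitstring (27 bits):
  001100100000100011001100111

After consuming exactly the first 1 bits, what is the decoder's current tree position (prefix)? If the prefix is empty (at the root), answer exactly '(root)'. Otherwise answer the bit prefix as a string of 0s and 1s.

Bit 0: prefix='0' (no match yet)

Answer: 0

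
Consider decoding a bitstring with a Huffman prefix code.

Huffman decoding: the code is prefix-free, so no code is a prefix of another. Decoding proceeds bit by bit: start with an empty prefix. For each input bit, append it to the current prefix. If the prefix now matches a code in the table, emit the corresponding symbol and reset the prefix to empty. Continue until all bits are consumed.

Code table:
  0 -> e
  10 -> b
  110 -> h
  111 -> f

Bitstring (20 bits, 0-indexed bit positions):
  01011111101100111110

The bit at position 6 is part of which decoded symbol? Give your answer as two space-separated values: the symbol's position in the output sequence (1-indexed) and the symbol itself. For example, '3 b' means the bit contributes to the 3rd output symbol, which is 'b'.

Answer: 4 f

Derivation:
Bit 0: prefix='0' -> emit 'e', reset
Bit 1: prefix='1' (no match yet)
Bit 2: prefix='10' -> emit 'b', reset
Bit 3: prefix='1' (no match yet)
Bit 4: prefix='11' (no match yet)
Bit 5: prefix='111' -> emit 'f', reset
Bit 6: prefix='1' (no match yet)
Bit 7: prefix='11' (no match yet)
Bit 8: prefix='111' -> emit 'f', reset
Bit 9: prefix='0' -> emit 'e', reset
Bit 10: prefix='1' (no match yet)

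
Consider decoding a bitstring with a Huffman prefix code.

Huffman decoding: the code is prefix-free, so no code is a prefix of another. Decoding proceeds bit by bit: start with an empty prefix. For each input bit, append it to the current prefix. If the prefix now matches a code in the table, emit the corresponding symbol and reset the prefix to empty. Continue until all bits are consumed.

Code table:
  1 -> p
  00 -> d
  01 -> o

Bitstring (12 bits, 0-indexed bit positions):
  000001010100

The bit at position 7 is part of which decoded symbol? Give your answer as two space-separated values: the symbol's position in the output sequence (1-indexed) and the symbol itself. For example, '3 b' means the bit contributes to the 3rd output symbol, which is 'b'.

Bit 0: prefix='0' (no match yet)
Bit 1: prefix='00' -> emit 'd', reset
Bit 2: prefix='0' (no match yet)
Bit 3: prefix='00' -> emit 'd', reset
Bit 4: prefix='0' (no match yet)
Bit 5: prefix='01' -> emit 'o', reset
Bit 6: prefix='0' (no match yet)
Bit 7: prefix='01' -> emit 'o', reset
Bit 8: prefix='0' (no match yet)
Bit 9: prefix='01' -> emit 'o', reset
Bit 10: prefix='0' (no match yet)
Bit 11: prefix='00' -> emit 'd', reset

Answer: 4 o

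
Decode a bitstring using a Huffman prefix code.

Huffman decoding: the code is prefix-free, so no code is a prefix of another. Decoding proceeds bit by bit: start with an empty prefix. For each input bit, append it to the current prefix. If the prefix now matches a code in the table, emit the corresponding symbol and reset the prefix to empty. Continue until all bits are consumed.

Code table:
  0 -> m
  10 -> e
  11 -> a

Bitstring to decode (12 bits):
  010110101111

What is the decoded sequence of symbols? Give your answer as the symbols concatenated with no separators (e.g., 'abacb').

Answer: meameaa

Derivation:
Bit 0: prefix='0' -> emit 'm', reset
Bit 1: prefix='1' (no match yet)
Bit 2: prefix='10' -> emit 'e', reset
Bit 3: prefix='1' (no match yet)
Bit 4: prefix='11' -> emit 'a', reset
Bit 5: prefix='0' -> emit 'm', reset
Bit 6: prefix='1' (no match yet)
Bit 7: prefix='10' -> emit 'e', reset
Bit 8: prefix='1' (no match yet)
Bit 9: prefix='11' -> emit 'a', reset
Bit 10: prefix='1' (no match yet)
Bit 11: prefix='11' -> emit 'a', reset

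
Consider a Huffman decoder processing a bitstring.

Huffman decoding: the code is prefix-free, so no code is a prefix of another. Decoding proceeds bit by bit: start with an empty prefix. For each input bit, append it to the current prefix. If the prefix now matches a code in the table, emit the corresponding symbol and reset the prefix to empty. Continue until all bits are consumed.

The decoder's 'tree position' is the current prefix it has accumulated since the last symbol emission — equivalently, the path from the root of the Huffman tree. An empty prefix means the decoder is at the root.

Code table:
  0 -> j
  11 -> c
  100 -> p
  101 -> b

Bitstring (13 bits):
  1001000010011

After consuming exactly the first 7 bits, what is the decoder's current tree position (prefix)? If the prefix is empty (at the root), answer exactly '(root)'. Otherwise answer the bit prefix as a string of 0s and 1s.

Answer: (root)

Derivation:
Bit 0: prefix='1' (no match yet)
Bit 1: prefix='10' (no match yet)
Bit 2: prefix='100' -> emit 'p', reset
Bit 3: prefix='1' (no match yet)
Bit 4: prefix='10' (no match yet)
Bit 5: prefix='100' -> emit 'p', reset
Bit 6: prefix='0' -> emit 'j', reset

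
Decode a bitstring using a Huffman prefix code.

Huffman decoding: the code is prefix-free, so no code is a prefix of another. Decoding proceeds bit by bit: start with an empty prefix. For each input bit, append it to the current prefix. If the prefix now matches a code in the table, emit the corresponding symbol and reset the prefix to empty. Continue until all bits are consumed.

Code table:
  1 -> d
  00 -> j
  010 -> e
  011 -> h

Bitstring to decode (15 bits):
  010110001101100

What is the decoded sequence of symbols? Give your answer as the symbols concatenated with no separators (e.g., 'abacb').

Answer: eddjhhj

Derivation:
Bit 0: prefix='0' (no match yet)
Bit 1: prefix='01' (no match yet)
Bit 2: prefix='010' -> emit 'e', reset
Bit 3: prefix='1' -> emit 'd', reset
Bit 4: prefix='1' -> emit 'd', reset
Bit 5: prefix='0' (no match yet)
Bit 6: prefix='00' -> emit 'j', reset
Bit 7: prefix='0' (no match yet)
Bit 8: prefix='01' (no match yet)
Bit 9: prefix='011' -> emit 'h', reset
Bit 10: prefix='0' (no match yet)
Bit 11: prefix='01' (no match yet)
Bit 12: prefix='011' -> emit 'h', reset
Bit 13: prefix='0' (no match yet)
Bit 14: prefix='00' -> emit 'j', reset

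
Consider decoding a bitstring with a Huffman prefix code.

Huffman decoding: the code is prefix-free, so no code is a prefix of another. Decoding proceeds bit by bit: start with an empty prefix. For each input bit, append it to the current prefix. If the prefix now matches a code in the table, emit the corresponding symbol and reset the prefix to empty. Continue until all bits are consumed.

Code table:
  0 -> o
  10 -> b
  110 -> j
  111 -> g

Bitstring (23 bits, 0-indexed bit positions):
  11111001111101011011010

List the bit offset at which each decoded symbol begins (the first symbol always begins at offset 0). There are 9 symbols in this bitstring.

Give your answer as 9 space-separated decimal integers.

Answer: 0 3 6 7 10 13 15 18 21

Derivation:
Bit 0: prefix='1' (no match yet)
Bit 1: prefix='11' (no match yet)
Bit 2: prefix='111' -> emit 'g', reset
Bit 3: prefix='1' (no match yet)
Bit 4: prefix='11' (no match yet)
Bit 5: prefix='110' -> emit 'j', reset
Bit 6: prefix='0' -> emit 'o', reset
Bit 7: prefix='1' (no match yet)
Bit 8: prefix='11' (no match yet)
Bit 9: prefix='111' -> emit 'g', reset
Bit 10: prefix='1' (no match yet)
Bit 11: prefix='11' (no match yet)
Bit 12: prefix='110' -> emit 'j', reset
Bit 13: prefix='1' (no match yet)
Bit 14: prefix='10' -> emit 'b', reset
Bit 15: prefix='1' (no match yet)
Bit 16: prefix='11' (no match yet)
Bit 17: prefix='110' -> emit 'j', reset
Bit 18: prefix='1' (no match yet)
Bit 19: prefix='11' (no match yet)
Bit 20: prefix='110' -> emit 'j', reset
Bit 21: prefix='1' (no match yet)
Bit 22: prefix='10' -> emit 'b', reset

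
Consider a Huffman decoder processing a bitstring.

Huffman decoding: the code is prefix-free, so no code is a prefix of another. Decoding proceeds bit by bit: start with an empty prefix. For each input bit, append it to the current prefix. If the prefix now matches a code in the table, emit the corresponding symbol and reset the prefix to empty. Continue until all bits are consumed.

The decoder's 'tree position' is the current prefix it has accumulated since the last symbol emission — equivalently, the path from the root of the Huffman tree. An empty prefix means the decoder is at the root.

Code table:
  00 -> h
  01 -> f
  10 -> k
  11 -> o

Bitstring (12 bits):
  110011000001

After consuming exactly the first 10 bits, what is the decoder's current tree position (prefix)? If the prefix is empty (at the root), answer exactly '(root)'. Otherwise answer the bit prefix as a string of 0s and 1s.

Bit 0: prefix='1' (no match yet)
Bit 1: prefix='11' -> emit 'o', reset
Bit 2: prefix='0' (no match yet)
Bit 3: prefix='00' -> emit 'h', reset
Bit 4: prefix='1' (no match yet)
Bit 5: prefix='11' -> emit 'o', reset
Bit 6: prefix='0' (no match yet)
Bit 7: prefix='00' -> emit 'h', reset
Bit 8: prefix='0' (no match yet)
Bit 9: prefix='00' -> emit 'h', reset

Answer: (root)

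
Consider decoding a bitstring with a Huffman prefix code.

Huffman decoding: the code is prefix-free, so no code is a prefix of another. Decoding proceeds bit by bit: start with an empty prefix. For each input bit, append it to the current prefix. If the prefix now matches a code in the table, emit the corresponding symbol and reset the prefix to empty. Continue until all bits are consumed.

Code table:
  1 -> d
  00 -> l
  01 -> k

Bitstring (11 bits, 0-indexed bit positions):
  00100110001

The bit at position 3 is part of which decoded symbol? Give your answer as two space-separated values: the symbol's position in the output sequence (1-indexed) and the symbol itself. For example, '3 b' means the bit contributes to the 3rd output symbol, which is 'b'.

Answer: 3 l

Derivation:
Bit 0: prefix='0' (no match yet)
Bit 1: prefix='00' -> emit 'l', reset
Bit 2: prefix='1' -> emit 'd', reset
Bit 3: prefix='0' (no match yet)
Bit 4: prefix='00' -> emit 'l', reset
Bit 5: prefix='1' -> emit 'd', reset
Bit 6: prefix='1' -> emit 'd', reset
Bit 7: prefix='0' (no match yet)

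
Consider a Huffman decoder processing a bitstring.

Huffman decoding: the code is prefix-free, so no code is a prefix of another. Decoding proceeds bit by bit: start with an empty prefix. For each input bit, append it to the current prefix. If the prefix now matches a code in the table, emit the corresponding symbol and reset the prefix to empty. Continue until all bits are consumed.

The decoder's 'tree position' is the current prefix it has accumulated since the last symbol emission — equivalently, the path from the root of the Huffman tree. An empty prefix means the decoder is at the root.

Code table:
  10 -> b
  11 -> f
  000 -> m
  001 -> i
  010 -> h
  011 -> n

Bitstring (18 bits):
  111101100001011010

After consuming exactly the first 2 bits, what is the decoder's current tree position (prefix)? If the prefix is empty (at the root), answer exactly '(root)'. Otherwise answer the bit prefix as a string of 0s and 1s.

Answer: (root)

Derivation:
Bit 0: prefix='1' (no match yet)
Bit 1: prefix='11' -> emit 'f', reset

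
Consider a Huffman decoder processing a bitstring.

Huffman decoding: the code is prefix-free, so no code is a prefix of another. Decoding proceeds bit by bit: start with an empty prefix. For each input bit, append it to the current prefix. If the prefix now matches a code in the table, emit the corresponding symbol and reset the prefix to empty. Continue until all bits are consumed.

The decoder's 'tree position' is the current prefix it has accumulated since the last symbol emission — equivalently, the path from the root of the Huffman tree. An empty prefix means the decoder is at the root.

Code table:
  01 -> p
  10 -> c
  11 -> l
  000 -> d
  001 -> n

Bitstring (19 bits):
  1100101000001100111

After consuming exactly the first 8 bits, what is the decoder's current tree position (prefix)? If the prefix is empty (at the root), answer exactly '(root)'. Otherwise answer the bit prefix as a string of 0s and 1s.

Answer: 0

Derivation:
Bit 0: prefix='1' (no match yet)
Bit 1: prefix='11' -> emit 'l', reset
Bit 2: prefix='0' (no match yet)
Bit 3: prefix='00' (no match yet)
Bit 4: prefix='001' -> emit 'n', reset
Bit 5: prefix='0' (no match yet)
Bit 6: prefix='01' -> emit 'p', reset
Bit 7: prefix='0' (no match yet)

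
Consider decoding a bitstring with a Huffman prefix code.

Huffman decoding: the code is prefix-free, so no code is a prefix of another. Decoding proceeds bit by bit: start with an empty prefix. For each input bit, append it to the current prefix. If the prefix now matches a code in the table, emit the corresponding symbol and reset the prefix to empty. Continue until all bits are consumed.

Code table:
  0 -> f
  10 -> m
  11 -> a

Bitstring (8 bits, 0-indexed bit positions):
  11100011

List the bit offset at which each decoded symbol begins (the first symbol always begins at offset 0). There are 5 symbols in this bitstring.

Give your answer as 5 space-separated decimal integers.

Answer: 0 2 4 5 6

Derivation:
Bit 0: prefix='1' (no match yet)
Bit 1: prefix='11' -> emit 'a', reset
Bit 2: prefix='1' (no match yet)
Bit 3: prefix='10' -> emit 'm', reset
Bit 4: prefix='0' -> emit 'f', reset
Bit 5: prefix='0' -> emit 'f', reset
Bit 6: prefix='1' (no match yet)
Bit 7: prefix='11' -> emit 'a', reset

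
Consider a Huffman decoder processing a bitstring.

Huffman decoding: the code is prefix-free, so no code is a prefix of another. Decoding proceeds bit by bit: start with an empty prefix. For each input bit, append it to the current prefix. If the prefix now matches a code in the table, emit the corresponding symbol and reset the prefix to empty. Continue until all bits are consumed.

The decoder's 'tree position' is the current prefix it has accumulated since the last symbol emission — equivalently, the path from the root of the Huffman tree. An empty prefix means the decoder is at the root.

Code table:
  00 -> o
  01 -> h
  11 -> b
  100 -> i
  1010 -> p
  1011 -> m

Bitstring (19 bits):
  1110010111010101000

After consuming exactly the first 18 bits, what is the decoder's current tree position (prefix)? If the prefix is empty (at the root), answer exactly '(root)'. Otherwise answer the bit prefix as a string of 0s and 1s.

Answer: 0

Derivation:
Bit 0: prefix='1' (no match yet)
Bit 1: prefix='11' -> emit 'b', reset
Bit 2: prefix='1' (no match yet)
Bit 3: prefix='10' (no match yet)
Bit 4: prefix='100' -> emit 'i', reset
Bit 5: prefix='1' (no match yet)
Bit 6: prefix='10' (no match yet)
Bit 7: prefix='101' (no match yet)
Bit 8: prefix='1011' -> emit 'm', reset
Bit 9: prefix='1' (no match yet)
Bit 10: prefix='10' (no match yet)
Bit 11: prefix='101' (no match yet)
Bit 12: prefix='1010' -> emit 'p', reset
Bit 13: prefix='1' (no match yet)
Bit 14: prefix='10' (no match yet)
Bit 15: prefix='101' (no match yet)
Bit 16: prefix='1010' -> emit 'p', reset
Bit 17: prefix='0' (no match yet)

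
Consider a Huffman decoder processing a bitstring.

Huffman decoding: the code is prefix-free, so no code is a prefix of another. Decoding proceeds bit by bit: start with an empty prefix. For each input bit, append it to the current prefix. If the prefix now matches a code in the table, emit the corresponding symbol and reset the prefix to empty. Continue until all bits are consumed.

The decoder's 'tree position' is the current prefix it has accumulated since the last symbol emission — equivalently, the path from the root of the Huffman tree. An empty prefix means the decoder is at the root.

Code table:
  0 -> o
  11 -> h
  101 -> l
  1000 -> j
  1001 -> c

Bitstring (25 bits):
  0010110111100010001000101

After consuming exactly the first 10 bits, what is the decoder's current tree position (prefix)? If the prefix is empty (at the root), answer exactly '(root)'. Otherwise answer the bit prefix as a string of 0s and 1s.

Answer: (root)

Derivation:
Bit 0: prefix='0' -> emit 'o', reset
Bit 1: prefix='0' -> emit 'o', reset
Bit 2: prefix='1' (no match yet)
Bit 3: prefix='10' (no match yet)
Bit 4: prefix='101' -> emit 'l', reset
Bit 5: prefix='1' (no match yet)
Bit 6: prefix='10' (no match yet)
Bit 7: prefix='101' -> emit 'l', reset
Bit 8: prefix='1' (no match yet)
Bit 9: prefix='11' -> emit 'h', reset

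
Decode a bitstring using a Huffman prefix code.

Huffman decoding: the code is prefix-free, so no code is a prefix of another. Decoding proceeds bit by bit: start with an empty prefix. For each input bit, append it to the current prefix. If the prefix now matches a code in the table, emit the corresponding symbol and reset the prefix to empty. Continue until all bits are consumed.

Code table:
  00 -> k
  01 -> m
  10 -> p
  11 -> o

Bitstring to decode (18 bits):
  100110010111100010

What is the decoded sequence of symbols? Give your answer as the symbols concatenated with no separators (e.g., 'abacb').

Bit 0: prefix='1' (no match yet)
Bit 1: prefix='10' -> emit 'p', reset
Bit 2: prefix='0' (no match yet)
Bit 3: prefix='01' -> emit 'm', reset
Bit 4: prefix='1' (no match yet)
Bit 5: prefix='10' -> emit 'p', reset
Bit 6: prefix='0' (no match yet)
Bit 7: prefix='01' -> emit 'm', reset
Bit 8: prefix='0' (no match yet)
Bit 9: prefix='01' -> emit 'm', reset
Bit 10: prefix='1' (no match yet)
Bit 11: prefix='11' -> emit 'o', reset
Bit 12: prefix='1' (no match yet)
Bit 13: prefix='10' -> emit 'p', reset
Bit 14: prefix='0' (no match yet)
Bit 15: prefix='00' -> emit 'k', reset
Bit 16: prefix='1' (no match yet)
Bit 17: prefix='10' -> emit 'p', reset

Answer: pmpmmopkp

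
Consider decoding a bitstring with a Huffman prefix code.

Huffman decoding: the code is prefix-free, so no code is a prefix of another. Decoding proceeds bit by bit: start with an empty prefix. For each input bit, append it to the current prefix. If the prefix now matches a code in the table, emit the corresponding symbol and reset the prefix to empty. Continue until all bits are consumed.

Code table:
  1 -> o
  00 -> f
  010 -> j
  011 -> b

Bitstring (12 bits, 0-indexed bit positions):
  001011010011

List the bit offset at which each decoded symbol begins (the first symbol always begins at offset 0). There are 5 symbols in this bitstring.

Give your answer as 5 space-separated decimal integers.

Answer: 0 2 3 6 9

Derivation:
Bit 0: prefix='0' (no match yet)
Bit 1: prefix='00' -> emit 'f', reset
Bit 2: prefix='1' -> emit 'o', reset
Bit 3: prefix='0' (no match yet)
Bit 4: prefix='01' (no match yet)
Bit 5: prefix='011' -> emit 'b', reset
Bit 6: prefix='0' (no match yet)
Bit 7: prefix='01' (no match yet)
Bit 8: prefix='010' -> emit 'j', reset
Bit 9: prefix='0' (no match yet)
Bit 10: prefix='01' (no match yet)
Bit 11: prefix='011' -> emit 'b', reset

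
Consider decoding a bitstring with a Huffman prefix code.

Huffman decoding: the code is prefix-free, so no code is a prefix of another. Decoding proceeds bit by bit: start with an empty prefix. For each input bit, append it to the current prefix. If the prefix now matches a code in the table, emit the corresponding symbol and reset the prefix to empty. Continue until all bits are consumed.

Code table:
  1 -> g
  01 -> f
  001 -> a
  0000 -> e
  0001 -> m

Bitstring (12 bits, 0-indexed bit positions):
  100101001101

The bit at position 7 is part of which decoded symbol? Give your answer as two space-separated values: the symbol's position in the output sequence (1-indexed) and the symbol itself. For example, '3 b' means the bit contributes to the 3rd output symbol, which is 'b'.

Answer: 4 a

Derivation:
Bit 0: prefix='1' -> emit 'g', reset
Bit 1: prefix='0' (no match yet)
Bit 2: prefix='00' (no match yet)
Bit 3: prefix='001' -> emit 'a', reset
Bit 4: prefix='0' (no match yet)
Bit 5: prefix='01' -> emit 'f', reset
Bit 6: prefix='0' (no match yet)
Bit 7: prefix='00' (no match yet)
Bit 8: prefix='001' -> emit 'a', reset
Bit 9: prefix='1' -> emit 'g', reset
Bit 10: prefix='0' (no match yet)
Bit 11: prefix='01' -> emit 'f', reset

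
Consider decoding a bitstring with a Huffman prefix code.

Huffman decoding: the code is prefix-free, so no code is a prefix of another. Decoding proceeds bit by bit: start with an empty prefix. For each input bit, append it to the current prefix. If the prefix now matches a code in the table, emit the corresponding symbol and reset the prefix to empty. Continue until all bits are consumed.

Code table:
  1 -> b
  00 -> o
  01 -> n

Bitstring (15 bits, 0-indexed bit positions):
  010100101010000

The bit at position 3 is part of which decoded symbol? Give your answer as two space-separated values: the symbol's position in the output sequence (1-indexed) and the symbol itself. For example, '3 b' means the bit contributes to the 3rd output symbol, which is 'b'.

Answer: 2 n

Derivation:
Bit 0: prefix='0' (no match yet)
Bit 1: prefix='01' -> emit 'n', reset
Bit 2: prefix='0' (no match yet)
Bit 3: prefix='01' -> emit 'n', reset
Bit 4: prefix='0' (no match yet)
Bit 5: prefix='00' -> emit 'o', reset
Bit 6: prefix='1' -> emit 'b', reset
Bit 7: prefix='0' (no match yet)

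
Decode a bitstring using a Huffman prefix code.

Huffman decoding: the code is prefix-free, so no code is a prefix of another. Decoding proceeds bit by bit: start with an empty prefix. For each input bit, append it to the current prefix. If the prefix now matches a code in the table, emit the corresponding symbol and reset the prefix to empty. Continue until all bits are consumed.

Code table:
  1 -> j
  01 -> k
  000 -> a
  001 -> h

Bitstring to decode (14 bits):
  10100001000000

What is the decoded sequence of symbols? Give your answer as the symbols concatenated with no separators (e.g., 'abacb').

Bit 0: prefix='1' -> emit 'j', reset
Bit 1: prefix='0' (no match yet)
Bit 2: prefix='01' -> emit 'k', reset
Bit 3: prefix='0' (no match yet)
Bit 4: prefix='00' (no match yet)
Bit 5: prefix='000' -> emit 'a', reset
Bit 6: prefix='0' (no match yet)
Bit 7: prefix='01' -> emit 'k', reset
Bit 8: prefix='0' (no match yet)
Bit 9: prefix='00' (no match yet)
Bit 10: prefix='000' -> emit 'a', reset
Bit 11: prefix='0' (no match yet)
Bit 12: prefix='00' (no match yet)
Bit 13: prefix='000' -> emit 'a', reset

Answer: jkakaa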